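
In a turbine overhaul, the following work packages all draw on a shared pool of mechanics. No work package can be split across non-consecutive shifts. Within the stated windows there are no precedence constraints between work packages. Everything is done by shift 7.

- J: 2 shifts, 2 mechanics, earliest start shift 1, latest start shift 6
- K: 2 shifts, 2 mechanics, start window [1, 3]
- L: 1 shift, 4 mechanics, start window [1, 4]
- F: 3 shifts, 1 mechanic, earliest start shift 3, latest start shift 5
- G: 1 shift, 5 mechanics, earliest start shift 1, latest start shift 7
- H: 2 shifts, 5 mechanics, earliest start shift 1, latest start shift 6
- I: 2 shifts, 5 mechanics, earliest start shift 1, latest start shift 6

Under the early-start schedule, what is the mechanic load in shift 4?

At early start, shift 4 has: F.
Demand: 1 = 1.

1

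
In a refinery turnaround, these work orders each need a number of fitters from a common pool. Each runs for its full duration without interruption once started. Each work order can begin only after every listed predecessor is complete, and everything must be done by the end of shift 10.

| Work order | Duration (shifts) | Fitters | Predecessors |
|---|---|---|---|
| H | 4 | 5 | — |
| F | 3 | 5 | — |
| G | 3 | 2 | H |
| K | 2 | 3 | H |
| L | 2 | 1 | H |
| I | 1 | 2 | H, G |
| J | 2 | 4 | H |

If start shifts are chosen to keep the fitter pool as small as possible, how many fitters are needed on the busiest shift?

Early-start (H@1, F@1, G@5, K@5, L@5, I@8, J@5) gives peak 10: s1:10  s2:10  s3:10  s4:5  s5:10  s6:10  s7:2  s8:2  s9:0  s10:0.
Shift F→5, K→8, J→9.
Schedule H@1, F@5, G@5, K@8, L@5, I@8, J@9: s1:5  s2:5  s3:5  s4:5  s5:8  s6:8  s7:7  s8:5  s9:7  s10:4 — peak 8.

8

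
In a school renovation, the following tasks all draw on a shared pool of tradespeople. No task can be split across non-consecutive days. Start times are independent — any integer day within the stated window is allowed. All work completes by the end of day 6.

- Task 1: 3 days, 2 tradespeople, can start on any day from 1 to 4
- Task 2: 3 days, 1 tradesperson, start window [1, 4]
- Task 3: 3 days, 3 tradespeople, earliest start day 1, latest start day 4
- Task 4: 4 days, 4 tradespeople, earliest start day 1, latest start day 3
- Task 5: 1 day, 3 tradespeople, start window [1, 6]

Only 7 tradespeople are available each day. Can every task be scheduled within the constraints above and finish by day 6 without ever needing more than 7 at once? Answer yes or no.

yes

Schedule Task 1@1, Task 2@1, Task 3@4, Task 4@1, Task 5@5: d1:7  d2:7  d3:7  d4:7  d5:6  d6:3 — peak 7 ≤ 7.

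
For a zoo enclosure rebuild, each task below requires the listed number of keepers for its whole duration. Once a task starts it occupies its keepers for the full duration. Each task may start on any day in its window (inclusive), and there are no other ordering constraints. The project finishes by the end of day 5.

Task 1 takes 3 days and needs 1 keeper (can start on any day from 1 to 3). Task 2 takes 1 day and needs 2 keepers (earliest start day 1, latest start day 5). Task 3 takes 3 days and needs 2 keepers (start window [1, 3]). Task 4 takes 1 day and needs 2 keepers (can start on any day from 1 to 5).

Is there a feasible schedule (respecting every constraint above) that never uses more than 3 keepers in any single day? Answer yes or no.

yes

Schedule Task 1@1, Task 2@1, Task 3@2, Task 4@5: d1:3  d2:3  d3:3  d4:2  d5:2 — peak 3 ≤ 3.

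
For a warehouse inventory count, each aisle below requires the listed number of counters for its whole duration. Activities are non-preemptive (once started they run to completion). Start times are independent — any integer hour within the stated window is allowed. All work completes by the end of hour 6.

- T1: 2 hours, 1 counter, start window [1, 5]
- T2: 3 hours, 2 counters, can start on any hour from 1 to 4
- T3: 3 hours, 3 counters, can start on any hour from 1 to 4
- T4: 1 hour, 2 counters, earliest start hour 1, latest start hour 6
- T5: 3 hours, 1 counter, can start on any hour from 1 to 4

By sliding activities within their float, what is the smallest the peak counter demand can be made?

Early-start (T1@1, T2@1, T3@1, T4@1, T5@1) gives peak 9: h1:9  h2:7  h3:6  h4:0  h5:0  h6:0.
Shift T3→4, T4→3, T5→4.
Schedule T1@1, T2@1, T3@4, T4@3, T5@4: h1:3  h2:3  h3:4  h4:4  h5:4  h6:4 — peak 4.
Total counter-hours = 22 over 6 hours ⇒ peak ≥ ⌈22/6⌉ = 4, so 4 is optimal.

4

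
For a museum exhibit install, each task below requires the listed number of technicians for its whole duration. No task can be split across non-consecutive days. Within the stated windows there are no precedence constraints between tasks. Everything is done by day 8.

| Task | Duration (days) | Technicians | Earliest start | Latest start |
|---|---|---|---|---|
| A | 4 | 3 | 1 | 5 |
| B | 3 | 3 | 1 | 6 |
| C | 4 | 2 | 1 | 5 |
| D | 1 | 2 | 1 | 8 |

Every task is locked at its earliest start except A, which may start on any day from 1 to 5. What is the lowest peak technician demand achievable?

7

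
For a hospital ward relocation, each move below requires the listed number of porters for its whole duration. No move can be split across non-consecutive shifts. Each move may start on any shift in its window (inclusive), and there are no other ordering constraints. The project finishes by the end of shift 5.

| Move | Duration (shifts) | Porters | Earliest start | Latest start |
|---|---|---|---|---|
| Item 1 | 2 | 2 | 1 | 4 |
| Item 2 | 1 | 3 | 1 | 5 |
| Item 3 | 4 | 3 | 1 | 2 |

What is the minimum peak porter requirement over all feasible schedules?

Early-start (Item 1@1, Item 2@1, Item 3@1) gives peak 8: s1:8  s2:5  s3:3  s4:3  s5:0.
Shift Item 3→2.
Schedule Item 1@1, Item 2@1, Item 3@2: s1:5  s2:5  s3:3  s4:3  s5:3 — peak 5.

5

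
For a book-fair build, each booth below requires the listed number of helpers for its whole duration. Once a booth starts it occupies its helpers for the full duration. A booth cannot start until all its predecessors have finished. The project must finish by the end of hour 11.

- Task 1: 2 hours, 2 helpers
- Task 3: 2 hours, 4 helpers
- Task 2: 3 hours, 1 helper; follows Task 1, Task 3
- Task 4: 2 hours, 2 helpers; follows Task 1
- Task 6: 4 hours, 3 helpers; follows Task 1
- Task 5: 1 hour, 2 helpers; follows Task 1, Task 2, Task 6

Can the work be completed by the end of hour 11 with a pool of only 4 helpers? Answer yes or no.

yes

Schedule Task 1@1, Task 3@3, Task 2@5, Task 4@5, Task 6@7, Task 5@11: h1:2  h2:2  h3:4  h4:4  h5:3  h6:3  h7:4  h8:3  h9:3  h10:3  h11:2 — peak 4 ≤ 4.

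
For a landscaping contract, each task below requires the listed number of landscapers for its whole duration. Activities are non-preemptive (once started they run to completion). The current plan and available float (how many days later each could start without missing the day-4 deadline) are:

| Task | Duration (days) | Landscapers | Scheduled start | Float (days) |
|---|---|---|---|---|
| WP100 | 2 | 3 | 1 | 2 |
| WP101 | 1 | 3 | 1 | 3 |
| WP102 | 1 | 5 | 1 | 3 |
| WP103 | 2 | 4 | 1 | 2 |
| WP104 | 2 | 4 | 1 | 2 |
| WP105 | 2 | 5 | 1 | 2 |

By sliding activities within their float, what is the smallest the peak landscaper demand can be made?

11

Early-start (WP100@1, WP101@1, WP102@1, WP103@1, WP104@1, WP105@1) gives peak 24: d1:24  d2:16  d3:0  d4:0.
Shift WP102→4, WP104→2, WP105→3.
Schedule WP100@1, WP101@1, WP102@4, WP103@1, WP104@2, WP105@3: d1:10  d2:11  d3:9  d4:10 — peak 11.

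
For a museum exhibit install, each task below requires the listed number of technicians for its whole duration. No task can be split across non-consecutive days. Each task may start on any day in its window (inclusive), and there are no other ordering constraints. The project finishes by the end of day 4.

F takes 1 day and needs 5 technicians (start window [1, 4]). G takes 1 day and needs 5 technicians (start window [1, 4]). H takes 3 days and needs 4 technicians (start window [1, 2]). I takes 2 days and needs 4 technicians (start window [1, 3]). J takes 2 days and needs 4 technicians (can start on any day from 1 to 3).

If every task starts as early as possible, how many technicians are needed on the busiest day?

Early-start schedule: F@1, G@1, H@1, I@1, J@1.
Load per day: day 1: 22, day 2: 12, day 3: 4, day 4: 0.
Peak is 22.

22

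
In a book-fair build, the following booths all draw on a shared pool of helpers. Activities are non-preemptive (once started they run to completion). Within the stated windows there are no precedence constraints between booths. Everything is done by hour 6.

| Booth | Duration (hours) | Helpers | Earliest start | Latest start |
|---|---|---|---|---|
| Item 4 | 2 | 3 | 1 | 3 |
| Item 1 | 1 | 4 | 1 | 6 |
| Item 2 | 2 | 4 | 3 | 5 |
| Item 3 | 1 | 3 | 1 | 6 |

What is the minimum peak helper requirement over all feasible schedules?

Early-start (Item 4@1, Item 1@1, Item 2@3, Item 3@1) gives peak 10: h1:10  h2:3  h3:4  h4:4  h5:0  h6:0.
Shift Item 1→3, Item 2→4, Item 3→6.
Schedule Item 4@1, Item 1@3, Item 2@4, Item 3@6: h1:3  h2:3  h3:4  h4:4  h5:4  h6:3 — peak 4.
Total helper-hours = 21 over 6 hours ⇒ peak ≥ ⌈21/6⌉ = 4, so 4 is optimal.

4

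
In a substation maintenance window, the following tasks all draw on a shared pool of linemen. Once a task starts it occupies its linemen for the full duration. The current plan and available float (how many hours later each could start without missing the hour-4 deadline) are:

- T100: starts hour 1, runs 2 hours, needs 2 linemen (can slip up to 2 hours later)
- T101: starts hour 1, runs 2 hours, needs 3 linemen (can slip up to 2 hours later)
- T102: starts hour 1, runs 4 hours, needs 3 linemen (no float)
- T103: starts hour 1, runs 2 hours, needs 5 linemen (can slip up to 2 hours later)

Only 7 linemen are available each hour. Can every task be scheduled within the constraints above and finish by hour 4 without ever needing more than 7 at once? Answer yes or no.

no

Total lineman-hours = 32; over 4 hours the average is 32/4 > 7, so some hour must exceed 7.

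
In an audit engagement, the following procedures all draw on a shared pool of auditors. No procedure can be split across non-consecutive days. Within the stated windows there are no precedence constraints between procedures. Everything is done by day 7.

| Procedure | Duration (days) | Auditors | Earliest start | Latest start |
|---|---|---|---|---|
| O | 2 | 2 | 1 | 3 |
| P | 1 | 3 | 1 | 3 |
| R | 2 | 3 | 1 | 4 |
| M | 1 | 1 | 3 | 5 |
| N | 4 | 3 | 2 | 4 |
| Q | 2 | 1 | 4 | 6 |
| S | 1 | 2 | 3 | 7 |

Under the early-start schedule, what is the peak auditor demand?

8

Early-start schedule: O@1, P@1, R@1, M@3, N@2, Q@4, S@3.
Load per day: day 1: 8, day 2: 8, day 3: 6, day 4: 4, day 5: 4, day 6: 0, day 7: 0.
Peak is 8.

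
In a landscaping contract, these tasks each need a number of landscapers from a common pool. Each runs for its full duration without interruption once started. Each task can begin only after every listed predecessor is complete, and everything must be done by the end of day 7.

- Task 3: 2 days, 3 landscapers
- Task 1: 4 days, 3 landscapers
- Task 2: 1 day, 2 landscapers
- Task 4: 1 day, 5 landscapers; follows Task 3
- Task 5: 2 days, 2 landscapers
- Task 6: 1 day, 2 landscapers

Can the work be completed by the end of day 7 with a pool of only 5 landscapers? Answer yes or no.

Schedule Task 3@1, Task 1@3, Task 2@1, Task 4@7, Task 5@2, Task 6@4: d1:5  d2:5  d3:5  d4:5  d5:3  d6:3  d7:5 — peak 5 ≤ 5.

yes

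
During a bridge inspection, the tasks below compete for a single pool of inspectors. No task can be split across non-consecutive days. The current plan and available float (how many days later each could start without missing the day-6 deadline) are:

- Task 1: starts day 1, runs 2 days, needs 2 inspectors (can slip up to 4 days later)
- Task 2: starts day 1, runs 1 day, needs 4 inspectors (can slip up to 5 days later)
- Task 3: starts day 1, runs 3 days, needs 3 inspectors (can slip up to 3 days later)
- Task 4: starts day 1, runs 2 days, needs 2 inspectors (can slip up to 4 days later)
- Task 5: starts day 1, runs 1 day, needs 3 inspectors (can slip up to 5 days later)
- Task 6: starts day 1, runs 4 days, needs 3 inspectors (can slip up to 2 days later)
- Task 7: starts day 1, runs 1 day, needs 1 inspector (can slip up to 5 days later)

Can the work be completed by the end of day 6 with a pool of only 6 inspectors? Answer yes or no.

no

Total inspector-days = 37; over 6 days the average is 37/6 > 6, so some day must exceed 6.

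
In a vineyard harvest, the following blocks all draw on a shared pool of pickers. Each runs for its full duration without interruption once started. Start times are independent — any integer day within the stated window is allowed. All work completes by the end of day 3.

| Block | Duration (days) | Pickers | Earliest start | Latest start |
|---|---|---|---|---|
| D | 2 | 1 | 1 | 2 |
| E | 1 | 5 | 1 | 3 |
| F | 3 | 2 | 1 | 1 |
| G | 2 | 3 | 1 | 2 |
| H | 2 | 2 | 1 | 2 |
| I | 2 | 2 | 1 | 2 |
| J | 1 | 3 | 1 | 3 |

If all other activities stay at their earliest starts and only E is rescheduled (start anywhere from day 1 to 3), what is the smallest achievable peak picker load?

13

E@1: d1:18  d2:10  d3:2 → peak 18
E@2: d1:13  d2:15  d3:2 → peak 15
E@3: d1:13  d2:10  d3:7 → peak 13
Best is E@3, peak 13.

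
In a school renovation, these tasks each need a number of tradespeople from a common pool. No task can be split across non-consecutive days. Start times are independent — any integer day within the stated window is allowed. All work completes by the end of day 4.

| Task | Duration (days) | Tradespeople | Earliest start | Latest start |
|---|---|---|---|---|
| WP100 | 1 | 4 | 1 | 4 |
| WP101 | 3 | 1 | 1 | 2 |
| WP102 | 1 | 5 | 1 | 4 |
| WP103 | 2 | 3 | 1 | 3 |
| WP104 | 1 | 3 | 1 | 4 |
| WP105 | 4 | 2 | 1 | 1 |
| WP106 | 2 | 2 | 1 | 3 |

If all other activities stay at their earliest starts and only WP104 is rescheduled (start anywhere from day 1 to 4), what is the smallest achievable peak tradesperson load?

WP104@1: d1:20  d2:8  d3:3  d4:2 → peak 20
WP104@2: d1:17  d2:11  d3:3  d4:2 → peak 17
WP104@3: d1:17  d2:8  d3:6  d4:2 → peak 17
WP104@4: d1:17  d2:8  d3:3  d4:5 → peak 17
Best is WP104@2, peak 17.

17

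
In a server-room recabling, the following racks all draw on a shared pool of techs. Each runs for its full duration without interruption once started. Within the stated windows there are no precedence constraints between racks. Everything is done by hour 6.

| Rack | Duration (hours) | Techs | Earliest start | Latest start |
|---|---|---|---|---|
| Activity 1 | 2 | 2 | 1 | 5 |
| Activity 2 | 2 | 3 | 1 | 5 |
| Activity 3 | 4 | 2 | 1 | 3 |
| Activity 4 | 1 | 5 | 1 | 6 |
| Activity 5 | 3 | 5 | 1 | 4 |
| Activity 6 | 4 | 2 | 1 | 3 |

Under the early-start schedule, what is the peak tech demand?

Early-start schedule: Activity 1@1, Activity 2@1, Activity 3@1, Activity 4@1, Activity 5@1, Activity 6@1.
Load per hour: hour 1: 19, hour 2: 14, hour 3: 9, hour 4: 4, hour 5: 0, hour 6: 0.
Peak is 19.

19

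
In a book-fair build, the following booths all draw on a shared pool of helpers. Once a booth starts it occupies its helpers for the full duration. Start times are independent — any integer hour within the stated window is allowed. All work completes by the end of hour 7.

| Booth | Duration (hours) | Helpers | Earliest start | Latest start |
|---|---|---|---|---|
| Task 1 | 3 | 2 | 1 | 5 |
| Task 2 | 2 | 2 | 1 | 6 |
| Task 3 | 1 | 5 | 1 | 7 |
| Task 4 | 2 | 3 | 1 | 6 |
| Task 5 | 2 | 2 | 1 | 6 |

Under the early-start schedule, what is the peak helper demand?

14

Early-start schedule: Task 1@1, Task 2@1, Task 3@1, Task 4@1, Task 5@1.
Load per hour: hour 1: 14, hour 2: 9, hour 3: 2, hour 4: 0, hour 5: 0, hour 6: 0, hour 7: 0.
Peak is 14.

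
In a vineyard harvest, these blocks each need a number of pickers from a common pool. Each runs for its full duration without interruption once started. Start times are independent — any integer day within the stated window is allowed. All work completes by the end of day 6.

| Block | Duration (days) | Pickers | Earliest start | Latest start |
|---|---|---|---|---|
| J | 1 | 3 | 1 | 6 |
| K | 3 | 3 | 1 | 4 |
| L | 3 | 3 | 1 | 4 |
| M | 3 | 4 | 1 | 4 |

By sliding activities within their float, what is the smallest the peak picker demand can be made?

Early-start (J@1, K@1, L@1, M@1) gives peak 13: d1:13  d2:10  d3:10  d4:0  d5:0  d6:0.
Shift L→2, M→4.
Schedule J@1, K@1, L@2, M@4: d1:6  d2:6  d3:6  d4:7  d5:4  d6:4 — peak 7.

7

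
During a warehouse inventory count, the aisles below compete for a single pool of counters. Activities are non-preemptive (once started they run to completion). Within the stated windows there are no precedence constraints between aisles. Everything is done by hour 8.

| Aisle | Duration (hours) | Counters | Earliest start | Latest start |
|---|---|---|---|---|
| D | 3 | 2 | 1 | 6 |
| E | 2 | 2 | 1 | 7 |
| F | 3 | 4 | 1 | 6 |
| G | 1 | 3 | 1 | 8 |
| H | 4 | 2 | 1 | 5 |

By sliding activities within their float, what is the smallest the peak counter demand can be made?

Early-start (D@1, E@1, F@1, G@1, H@1) gives peak 13: h1:13  h2:10  h3:8  h4:2  h5:0  h6:0  h7:0  h8:0.
Shift E→4, F→6, H→2.
Schedule D@1, E@4, F@6, G@1, H@2: h1:5  h2:4  h3:4  h4:4  h5:4  h6:4  h7:4  h8:4 — peak 5.
Total counter-hours = 33 over 8 hours ⇒ peak ≥ ⌈33/8⌉ = 5, so 5 is optimal.

5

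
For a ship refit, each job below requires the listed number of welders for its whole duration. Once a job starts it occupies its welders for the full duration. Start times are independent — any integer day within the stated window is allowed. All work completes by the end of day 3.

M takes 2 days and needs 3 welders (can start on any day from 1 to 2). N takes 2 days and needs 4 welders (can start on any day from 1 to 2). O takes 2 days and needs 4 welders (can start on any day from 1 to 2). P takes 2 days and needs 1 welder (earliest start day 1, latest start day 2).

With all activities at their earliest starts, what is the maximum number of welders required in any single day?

12

Early-start schedule: M@1, N@1, O@1, P@1.
Load per day: day 1: 12, day 2: 12, day 3: 0.
Peak is 12.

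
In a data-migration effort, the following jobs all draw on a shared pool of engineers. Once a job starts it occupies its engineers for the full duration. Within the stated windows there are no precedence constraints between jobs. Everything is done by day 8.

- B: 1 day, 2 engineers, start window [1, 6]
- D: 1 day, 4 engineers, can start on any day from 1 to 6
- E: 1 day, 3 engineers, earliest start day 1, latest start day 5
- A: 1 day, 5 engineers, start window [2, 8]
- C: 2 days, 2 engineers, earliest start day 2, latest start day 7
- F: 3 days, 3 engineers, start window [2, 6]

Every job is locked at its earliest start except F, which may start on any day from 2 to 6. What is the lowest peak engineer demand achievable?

9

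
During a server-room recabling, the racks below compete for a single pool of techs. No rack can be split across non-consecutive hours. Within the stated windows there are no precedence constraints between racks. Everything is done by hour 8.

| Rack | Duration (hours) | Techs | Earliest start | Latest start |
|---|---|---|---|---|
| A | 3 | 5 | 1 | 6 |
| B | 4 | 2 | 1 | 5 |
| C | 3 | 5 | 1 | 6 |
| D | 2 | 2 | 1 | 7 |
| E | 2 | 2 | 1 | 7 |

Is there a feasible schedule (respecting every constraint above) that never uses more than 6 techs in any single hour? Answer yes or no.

The minimum achievable peak is 7; 6 < 7, so no feasible schedule stays within the cap.

no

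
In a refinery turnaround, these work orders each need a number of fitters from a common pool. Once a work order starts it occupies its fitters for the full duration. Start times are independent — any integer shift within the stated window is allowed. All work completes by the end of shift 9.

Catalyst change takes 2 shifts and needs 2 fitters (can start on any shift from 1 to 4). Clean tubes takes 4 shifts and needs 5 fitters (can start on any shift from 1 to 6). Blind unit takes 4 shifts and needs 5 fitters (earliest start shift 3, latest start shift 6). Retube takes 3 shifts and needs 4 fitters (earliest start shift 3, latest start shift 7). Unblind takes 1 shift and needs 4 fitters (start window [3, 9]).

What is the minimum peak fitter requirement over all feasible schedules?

Early-start (Catalyst change@1, Clean tubes@1, Blind unit@3, Retube@3, Unblind@3) gives peak 18: s1:7  s2:7  s3:18  s4:14  s5:9  s6:5  s7:0  s8:0  s9:0.
Shift Blind unit→5, Unblind→6.
Schedule Catalyst change@1, Clean tubes@1, Blind unit@5, Retube@3, Unblind@6: s1:7  s2:7  s3:9  s4:9  s5:9  s6:9  s7:5  s8:5  s9:0 — peak 9.

9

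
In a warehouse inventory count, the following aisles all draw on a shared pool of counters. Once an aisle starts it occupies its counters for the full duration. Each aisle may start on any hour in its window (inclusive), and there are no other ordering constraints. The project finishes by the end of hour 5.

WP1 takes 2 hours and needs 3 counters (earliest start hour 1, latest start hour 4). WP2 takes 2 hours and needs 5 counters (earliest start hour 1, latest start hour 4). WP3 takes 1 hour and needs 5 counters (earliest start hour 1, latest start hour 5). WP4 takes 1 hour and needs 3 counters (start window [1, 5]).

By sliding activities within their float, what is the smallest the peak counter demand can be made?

Early-start (WP1@1, WP2@1, WP3@1, WP4@1) gives peak 16: h1:16  h2:8  h3:0  h4:0  h5:0.
Shift WP2→3, WP3→5.
Schedule WP1@1, WP2@3, WP3@5, WP4@1: h1:6  h2:3  h3:5  h4:5  h5:5 — peak 6.

6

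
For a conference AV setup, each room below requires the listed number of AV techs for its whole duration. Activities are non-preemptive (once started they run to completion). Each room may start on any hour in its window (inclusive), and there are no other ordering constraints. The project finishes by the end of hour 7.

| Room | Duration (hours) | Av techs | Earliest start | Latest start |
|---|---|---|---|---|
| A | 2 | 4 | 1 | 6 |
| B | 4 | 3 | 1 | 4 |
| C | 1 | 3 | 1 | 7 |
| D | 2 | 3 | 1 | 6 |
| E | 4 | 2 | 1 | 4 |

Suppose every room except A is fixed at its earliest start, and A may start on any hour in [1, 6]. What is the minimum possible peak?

11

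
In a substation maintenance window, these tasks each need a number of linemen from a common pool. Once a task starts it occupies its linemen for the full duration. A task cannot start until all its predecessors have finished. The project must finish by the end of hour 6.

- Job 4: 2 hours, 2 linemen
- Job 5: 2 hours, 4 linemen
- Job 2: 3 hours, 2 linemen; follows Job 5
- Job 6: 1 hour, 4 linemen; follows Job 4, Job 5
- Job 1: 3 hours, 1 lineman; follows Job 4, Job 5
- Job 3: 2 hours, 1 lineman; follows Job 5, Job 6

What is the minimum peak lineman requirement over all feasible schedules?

6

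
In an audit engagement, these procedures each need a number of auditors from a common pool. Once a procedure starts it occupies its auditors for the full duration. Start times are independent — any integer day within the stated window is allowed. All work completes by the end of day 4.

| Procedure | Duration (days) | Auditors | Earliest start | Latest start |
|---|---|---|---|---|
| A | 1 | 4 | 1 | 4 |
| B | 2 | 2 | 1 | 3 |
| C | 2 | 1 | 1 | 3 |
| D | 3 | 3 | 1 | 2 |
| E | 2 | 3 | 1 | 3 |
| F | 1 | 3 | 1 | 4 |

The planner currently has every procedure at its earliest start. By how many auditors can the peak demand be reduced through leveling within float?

8

Early-start peak: d1:16  d2:9  d3:3  d4:0 ⇒ 16.
Leveled (A@1, B@1, C@3, D@2, E@2, F@4): d1:6  d2:8  d3:7  d4:7 ⇒ 8.
Reduction 16 − 8 = 8.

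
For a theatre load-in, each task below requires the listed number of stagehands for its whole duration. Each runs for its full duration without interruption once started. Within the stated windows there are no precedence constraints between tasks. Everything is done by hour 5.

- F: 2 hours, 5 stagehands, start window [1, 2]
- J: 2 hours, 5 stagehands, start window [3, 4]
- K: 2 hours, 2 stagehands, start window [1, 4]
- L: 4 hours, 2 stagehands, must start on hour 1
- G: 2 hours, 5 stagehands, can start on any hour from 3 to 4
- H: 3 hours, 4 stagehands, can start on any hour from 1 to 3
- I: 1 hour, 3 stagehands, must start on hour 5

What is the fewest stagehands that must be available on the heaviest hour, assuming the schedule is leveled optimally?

13

Early-start (F@1, J@3, K@1, L@1, G@3, H@1, I@5) gives peak 16: h1:13  h2:13  h3:16  h4:12  h5:3.
Shift G→4.
Schedule F@1, J@3, K@1, L@1, G@4, H@1, I@5: h1:13  h2:13  h3:11  h4:12  h5:8 — peak 13.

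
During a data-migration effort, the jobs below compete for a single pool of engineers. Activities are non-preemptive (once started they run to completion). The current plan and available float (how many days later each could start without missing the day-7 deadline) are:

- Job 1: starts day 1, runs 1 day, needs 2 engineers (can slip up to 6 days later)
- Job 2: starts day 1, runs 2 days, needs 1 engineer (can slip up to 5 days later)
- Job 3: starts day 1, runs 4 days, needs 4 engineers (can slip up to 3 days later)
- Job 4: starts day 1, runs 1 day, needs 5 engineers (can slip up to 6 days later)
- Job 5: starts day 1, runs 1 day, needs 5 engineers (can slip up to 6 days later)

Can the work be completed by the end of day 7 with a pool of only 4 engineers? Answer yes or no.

no

Total engineer-days = 30; over 7 days the average is 30/7 > 4, so some day must exceed 4.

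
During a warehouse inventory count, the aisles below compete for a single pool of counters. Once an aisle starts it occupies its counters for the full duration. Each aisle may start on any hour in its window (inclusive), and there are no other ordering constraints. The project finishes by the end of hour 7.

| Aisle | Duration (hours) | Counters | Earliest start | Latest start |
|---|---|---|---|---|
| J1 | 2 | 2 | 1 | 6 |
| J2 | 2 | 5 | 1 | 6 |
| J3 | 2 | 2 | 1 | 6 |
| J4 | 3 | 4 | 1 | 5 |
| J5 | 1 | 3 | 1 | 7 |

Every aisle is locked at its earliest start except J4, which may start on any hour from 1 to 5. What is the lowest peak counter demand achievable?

12

J4@1: h1:16  h2:13  h3:4  h4:0  h5:0  h6:0  h7:0 → peak 16
J4@2: h1:12  h2:13  h3:4  h4:4  h5:0  h6:0  h7:0 → peak 13
J4@3: h1:12  h2:9  h3:4  h4:4  h5:4  h6:0  h7:0 → peak 12
J4@4: h1:12  h2:9  h3:0  h4:4  h5:4  h6:4  h7:0 → peak 12
J4@5: h1:12  h2:9  h3:0  h4:0  h5:4  h6:4  h7:4 → peak 12
Best is J4@3, peak 12.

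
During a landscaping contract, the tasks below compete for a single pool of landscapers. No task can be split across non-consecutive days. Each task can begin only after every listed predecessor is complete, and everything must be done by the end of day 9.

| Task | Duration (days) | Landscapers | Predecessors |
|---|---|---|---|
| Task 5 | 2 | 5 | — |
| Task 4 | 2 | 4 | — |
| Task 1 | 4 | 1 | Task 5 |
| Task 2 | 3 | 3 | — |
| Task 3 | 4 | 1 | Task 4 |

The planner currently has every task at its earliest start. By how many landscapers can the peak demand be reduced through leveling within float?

7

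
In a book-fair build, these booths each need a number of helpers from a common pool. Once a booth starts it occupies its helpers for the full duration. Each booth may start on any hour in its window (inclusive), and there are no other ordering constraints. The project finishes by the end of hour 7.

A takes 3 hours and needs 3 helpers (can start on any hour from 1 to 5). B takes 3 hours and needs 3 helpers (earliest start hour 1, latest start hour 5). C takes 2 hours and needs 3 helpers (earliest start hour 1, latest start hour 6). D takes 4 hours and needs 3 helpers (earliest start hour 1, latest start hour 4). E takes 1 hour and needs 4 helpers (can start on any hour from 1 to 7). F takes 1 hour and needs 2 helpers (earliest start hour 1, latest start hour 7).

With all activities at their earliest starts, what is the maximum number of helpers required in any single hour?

18

Early-start schedule: A@1, B@1, C@1, D@1, E@1, F@1.
Load per hour: hour 1: 18, hour 2: 12, hour 3: 9, hour 4: 3, hour 5: 0, hour 6: 0, hour 7: 0.
Peak is 18.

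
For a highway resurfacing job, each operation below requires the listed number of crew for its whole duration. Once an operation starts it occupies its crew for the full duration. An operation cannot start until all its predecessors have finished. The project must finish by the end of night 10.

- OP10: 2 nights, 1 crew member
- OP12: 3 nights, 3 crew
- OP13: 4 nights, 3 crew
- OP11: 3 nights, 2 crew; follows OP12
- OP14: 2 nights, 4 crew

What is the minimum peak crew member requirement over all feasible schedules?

Early-start (OP10@1, OP12@1, OP13@1, OP11@4, OP14@1) gives peak 11: n1:11  n2:11  n3:6  n4:5  n5:2  n6:2  n7:0  n8:0  n9:0  n10:0.
Shift OP13→4, OP14→8.
Schedule OP10@1, OP12@1, OP13@4, OP11@4, OP14@8: n1:4  n2:4  n3:3  n4:5  n5:5  n6:5  n7:3  n8:4  n9:4  n10:0 — peak 5.

5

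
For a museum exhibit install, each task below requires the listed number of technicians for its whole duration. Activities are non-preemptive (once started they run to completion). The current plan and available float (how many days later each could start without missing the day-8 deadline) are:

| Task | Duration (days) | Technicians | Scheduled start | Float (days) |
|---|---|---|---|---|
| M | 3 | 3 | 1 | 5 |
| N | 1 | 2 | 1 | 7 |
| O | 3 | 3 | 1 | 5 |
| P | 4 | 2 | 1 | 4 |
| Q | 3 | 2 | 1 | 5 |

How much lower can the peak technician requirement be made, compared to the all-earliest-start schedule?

7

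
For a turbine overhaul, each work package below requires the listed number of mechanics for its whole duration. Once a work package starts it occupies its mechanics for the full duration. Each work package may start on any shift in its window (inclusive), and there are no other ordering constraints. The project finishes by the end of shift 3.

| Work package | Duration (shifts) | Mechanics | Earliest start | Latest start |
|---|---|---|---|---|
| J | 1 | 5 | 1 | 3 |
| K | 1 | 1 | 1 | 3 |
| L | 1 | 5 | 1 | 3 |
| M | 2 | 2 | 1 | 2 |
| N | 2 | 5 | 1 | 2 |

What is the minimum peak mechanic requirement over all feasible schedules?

Early-start (J@1, K@1, L@1, M@1, N@1) gives peak 18: s1:18  s2:7  s3:0.
Shift L→3, N→2.
Schedule J@1, K@1, L@3, M@1, N@2: s1:8  s2:7  s3:10 — peak 10.

10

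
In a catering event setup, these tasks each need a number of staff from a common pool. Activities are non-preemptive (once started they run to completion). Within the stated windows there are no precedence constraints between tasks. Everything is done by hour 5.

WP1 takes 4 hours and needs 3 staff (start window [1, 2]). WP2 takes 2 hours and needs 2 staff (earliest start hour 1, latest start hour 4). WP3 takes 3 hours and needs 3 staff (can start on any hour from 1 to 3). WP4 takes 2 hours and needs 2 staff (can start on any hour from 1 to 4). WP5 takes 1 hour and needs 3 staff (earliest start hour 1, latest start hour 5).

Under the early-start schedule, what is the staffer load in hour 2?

10

At early start, hour 2 has: WP1, WP2, WP3, WP4.
Demand: 3 + 2 + 3 + 2 = 10.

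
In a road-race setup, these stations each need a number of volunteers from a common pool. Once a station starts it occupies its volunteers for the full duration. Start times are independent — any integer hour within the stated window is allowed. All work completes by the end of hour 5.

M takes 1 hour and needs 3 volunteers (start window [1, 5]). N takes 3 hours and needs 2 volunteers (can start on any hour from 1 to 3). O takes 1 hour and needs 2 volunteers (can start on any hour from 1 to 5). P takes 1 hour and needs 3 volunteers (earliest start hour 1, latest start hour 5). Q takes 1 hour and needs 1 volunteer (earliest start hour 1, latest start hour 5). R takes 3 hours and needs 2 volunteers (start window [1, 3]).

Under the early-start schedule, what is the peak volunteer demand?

13

Early-start schedule: M@1, N@1, O@1, P@1, Q@1, R@1.
Load per hour: hour 1: 13, hour 2: 4, hour 3: 4, hour 4: 0, hour 5: 0.
Peak is 13.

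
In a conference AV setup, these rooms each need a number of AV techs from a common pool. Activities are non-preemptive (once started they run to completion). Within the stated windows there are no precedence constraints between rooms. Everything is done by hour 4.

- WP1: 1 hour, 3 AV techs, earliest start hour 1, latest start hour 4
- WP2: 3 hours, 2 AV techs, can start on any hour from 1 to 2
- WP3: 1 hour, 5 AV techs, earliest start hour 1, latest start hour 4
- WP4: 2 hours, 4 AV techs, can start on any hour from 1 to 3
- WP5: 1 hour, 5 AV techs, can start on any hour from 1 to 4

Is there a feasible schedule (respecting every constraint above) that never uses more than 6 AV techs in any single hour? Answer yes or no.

Total AV tech-hours = 27; over 4 hours the average is 27/4 > 6, so some hour must exceed 6.

no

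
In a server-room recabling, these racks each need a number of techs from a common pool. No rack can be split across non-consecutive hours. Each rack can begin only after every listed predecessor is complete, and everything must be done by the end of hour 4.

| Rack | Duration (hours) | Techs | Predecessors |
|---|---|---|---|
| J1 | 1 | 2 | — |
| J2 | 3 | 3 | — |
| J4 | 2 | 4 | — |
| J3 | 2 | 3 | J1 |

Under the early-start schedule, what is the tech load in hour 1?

9

At early start, hour 1 has: J1, J2, J4.
Demand: 2 + 3 + 4 = 9.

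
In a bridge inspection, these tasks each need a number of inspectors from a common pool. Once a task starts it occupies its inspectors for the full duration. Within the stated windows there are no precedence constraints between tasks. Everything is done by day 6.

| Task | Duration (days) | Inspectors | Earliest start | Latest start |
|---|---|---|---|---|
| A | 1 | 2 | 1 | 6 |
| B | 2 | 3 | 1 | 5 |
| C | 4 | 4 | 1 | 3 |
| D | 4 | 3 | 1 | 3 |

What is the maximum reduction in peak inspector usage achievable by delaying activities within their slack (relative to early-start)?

5

Early-start peak: d1:12  d2:10  d3:7  d4:7  d5:0  d6:0 ⇒ 12.
Leveled (A@1, B@1, C@2, D@3): d1:5  d2:7  d3:7  d4:7  d5:7  d6:3 ⇒ 7.
Reduction 12 − 7 = 5.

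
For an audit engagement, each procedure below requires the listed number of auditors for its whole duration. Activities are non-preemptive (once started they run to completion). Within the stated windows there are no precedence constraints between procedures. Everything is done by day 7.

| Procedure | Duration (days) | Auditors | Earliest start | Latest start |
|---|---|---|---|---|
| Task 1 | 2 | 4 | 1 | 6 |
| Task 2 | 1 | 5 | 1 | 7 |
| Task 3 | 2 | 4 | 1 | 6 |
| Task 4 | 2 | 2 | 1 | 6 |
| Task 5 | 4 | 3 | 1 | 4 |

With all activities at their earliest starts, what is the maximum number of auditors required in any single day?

18

Early-start schedule: Task 1@1, Task 2@1, Task 3@1, Task 4@1, Task 5@1.
Load per day: day 1: 18, day 2: 13, day 3: 3, day 4: 3, day 5: 0, day 6: 0, day 7: 0.
Peak is 18.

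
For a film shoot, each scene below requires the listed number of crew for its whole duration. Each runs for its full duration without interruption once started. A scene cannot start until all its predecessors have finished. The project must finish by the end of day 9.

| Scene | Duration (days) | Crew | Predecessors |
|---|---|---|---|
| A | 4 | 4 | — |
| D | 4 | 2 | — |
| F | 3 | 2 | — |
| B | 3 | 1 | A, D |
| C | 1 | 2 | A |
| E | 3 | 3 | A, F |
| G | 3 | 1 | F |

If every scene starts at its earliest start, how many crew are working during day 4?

7

At early start, day 4 has: A, D, G.
Demand: 4 + 2 + 1 = 7.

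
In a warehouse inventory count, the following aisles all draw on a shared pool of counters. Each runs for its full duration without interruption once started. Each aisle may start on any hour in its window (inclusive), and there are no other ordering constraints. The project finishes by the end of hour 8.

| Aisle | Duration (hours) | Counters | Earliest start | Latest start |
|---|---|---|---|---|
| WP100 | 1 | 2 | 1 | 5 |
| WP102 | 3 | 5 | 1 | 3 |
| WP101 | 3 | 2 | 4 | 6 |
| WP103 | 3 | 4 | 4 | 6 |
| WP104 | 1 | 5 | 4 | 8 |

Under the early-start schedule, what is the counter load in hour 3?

5

At early start, hour 3 has: WP102.
Demand: 5 = 5.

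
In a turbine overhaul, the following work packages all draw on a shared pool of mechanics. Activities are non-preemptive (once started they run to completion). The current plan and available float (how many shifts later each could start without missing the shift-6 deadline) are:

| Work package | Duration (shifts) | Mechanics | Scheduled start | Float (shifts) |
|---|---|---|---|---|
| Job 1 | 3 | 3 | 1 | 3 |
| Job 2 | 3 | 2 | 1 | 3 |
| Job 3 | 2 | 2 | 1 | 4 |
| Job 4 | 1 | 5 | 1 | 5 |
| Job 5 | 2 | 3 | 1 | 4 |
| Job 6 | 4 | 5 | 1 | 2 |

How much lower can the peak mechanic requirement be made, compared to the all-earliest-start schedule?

Early-start peak: s1:20  s2:15  s3:10  s4:5  s5:0  s6:0 ⇒ 20.
Leveled (Job 1@1, Job 2@1, Job 3@1, Job 4@4, Job 5@1, Job 6@3): s1:10  s2:10  s3:10  s4:10  s5:5  s6:5 ⇒ 10.
Reduction 20 − 10 = 10.

10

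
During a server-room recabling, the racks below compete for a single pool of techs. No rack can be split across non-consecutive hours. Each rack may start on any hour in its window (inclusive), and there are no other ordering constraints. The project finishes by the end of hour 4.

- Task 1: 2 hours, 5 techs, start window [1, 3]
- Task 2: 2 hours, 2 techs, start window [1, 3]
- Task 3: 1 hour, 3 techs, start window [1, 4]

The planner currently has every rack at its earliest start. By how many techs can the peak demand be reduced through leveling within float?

Early-start peak: h1:10  h2:7  h3:0  h4:0 ⇒ 10.
Leveled (Task 1@1, Task 2@3, Task 3@3): h1:5  h2:5  h3:5  h4:2 ⇒ 5.
Reduction 10 − 5 = 5.

5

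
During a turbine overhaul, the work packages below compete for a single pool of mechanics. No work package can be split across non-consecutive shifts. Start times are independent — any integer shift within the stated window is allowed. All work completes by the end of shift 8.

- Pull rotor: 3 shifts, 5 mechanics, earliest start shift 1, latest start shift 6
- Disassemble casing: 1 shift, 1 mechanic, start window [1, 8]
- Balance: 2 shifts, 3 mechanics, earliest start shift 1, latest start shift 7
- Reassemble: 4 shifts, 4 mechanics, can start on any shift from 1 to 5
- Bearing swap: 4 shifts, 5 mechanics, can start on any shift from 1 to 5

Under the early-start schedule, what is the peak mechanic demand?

18

Early-start schedule: Pull rotor@1, Disassemble casing@1, Balance@1, Reassemble@1, Bearing swap@1.
Load per shift: shift 1: 18, shift 2: 17, shift 3: 14, shift 4: 9, shift 5: 0, shift 6: 0, shift 7: 0, shift 8: 0.
Peak is 18.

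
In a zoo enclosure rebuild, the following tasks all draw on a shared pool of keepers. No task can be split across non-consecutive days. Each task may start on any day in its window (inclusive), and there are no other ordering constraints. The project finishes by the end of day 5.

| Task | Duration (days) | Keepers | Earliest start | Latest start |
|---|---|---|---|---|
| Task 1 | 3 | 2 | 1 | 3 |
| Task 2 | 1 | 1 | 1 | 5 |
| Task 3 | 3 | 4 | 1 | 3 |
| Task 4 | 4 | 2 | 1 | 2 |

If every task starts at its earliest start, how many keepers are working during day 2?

At early start, day 2 has: Task 1, Task 3, Task 4.
Demand: 2 + 4 + 2 = 8.

8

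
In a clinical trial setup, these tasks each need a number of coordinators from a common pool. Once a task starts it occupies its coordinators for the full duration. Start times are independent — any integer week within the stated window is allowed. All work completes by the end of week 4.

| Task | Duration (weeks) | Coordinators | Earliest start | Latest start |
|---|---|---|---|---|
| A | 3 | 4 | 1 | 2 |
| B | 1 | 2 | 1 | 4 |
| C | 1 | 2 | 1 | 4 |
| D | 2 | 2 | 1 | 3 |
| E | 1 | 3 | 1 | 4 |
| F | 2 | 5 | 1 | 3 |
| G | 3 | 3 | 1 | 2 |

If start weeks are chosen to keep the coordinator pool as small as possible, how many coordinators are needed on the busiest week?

12

Early-start (A@1, B@1, C@1, D@1, E@1, F@1, G@1) gives peak 21: w1:21  w2:14  w3:7  w4:0.
Shift E→2, F→3, G→2.
Schedule A@1, B@1, C@1, D@1, E@2, F@3, G@2: w1:10  w2:12  w3:12  w4:8 — peak 12.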